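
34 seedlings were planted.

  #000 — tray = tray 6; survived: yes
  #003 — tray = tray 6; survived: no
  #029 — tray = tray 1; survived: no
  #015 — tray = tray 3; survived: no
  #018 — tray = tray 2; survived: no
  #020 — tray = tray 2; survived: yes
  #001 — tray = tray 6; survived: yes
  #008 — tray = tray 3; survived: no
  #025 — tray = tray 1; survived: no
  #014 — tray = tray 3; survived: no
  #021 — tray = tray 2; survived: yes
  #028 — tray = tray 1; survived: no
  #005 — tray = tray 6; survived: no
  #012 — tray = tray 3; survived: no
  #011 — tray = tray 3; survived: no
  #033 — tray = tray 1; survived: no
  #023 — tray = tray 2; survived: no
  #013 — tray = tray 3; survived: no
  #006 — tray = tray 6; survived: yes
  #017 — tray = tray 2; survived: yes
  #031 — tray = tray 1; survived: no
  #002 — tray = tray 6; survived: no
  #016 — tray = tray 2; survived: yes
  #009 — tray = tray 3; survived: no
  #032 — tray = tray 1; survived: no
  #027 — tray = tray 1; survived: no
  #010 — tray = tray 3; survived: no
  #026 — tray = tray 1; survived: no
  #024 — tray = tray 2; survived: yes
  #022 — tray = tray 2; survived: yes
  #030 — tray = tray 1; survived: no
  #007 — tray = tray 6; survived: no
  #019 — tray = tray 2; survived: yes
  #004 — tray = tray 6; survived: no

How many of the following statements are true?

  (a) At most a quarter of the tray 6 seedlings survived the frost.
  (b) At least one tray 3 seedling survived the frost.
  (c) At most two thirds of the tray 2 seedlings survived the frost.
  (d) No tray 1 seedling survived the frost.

1

(a) tray 6: |A| = 8, |A ∩ B| = 3; needs |A ∩ B| / |A| ≤ 1/4 — false.
(b) tray 3: |A| = 8, |A ∩ B| = 0; needs A ∩ B ≠ ∅ (|A ∩ B| ≥ 1) — false.
(c) tray 2: |A| = 9, |A ∩ B| = 7; needs |A ∩ B| / |A| ≤ 2/3 — false.
(d) tray 1: |A| = 9, |A ∩ B| = 0; needs A ∩ B = ∅ (|A ∩ B| = 0) — true.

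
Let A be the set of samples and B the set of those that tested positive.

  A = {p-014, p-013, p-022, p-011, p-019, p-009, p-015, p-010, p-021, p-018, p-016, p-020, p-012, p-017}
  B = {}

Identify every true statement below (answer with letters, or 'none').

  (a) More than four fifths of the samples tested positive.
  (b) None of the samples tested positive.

(b)

|A| = 14, |A ∩ B| = 0, |A ∖ B| = 14.
(a) |A ∩ B| / |A| > 4/5: fails.
(b) A ∩ B = ∅ (|A ∩ B| = 0): holds.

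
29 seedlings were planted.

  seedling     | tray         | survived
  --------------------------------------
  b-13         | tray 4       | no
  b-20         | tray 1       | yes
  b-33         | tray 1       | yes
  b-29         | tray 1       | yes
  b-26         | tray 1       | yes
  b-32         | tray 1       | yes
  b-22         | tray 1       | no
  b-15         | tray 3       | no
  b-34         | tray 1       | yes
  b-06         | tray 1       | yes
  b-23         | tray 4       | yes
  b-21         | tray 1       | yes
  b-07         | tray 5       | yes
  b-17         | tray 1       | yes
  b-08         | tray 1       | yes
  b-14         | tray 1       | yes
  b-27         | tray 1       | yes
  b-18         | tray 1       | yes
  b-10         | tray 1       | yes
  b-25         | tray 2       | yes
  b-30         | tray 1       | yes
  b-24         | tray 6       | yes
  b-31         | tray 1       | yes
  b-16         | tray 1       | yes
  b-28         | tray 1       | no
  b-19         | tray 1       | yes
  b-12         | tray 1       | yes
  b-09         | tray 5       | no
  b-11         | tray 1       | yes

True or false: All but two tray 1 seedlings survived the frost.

True

'All but two tray 1 seedlings survived the frost' holds iff |A ∖ B| = 2.
|A| = 22, |A ∩ B| = 20, |A ∖ B| = 2.
|A ∖ B| = 2, so the statement is true.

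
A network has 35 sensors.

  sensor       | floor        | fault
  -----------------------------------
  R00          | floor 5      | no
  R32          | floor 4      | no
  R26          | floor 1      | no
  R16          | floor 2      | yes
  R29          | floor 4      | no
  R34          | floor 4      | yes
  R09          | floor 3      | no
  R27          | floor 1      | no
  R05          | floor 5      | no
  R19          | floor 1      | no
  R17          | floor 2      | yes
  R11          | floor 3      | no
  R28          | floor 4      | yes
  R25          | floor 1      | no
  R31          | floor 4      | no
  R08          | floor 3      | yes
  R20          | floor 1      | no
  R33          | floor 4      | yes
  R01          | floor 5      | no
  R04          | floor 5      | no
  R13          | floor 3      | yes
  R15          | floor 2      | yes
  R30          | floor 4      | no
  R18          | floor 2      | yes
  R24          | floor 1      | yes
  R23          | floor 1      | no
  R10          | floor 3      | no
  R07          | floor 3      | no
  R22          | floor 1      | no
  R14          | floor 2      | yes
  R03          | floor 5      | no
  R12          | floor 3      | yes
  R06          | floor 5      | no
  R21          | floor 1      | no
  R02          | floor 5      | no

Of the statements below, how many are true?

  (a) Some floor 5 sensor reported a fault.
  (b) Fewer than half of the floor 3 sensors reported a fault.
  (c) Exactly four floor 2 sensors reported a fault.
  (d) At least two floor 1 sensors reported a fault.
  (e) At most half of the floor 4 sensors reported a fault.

2

(a) floor 5: |A| = 7, |A ∩ B| = 0; needs A ∩ B ≠ ∅ (|A ∩ B| ≥ 1) — false.
(b) floor 3: |A| = 7, |A ∩ B| = 3; needs |A ∩ B| < |A ∖ B| — true.
(c) floor 2: |A| = 5, |A ∩ B| = 5; needs |A ∩ B| = 4 — false.
(d) floor 1: |A| = 9, |A ∩ B| = 1; needs |A ∩ B| ≥ 2 — false.
(e) floor 4: |A| = 7, |A ∩ B| = 3; needs |A ∩ B| ≤ |A ∖ B| — true.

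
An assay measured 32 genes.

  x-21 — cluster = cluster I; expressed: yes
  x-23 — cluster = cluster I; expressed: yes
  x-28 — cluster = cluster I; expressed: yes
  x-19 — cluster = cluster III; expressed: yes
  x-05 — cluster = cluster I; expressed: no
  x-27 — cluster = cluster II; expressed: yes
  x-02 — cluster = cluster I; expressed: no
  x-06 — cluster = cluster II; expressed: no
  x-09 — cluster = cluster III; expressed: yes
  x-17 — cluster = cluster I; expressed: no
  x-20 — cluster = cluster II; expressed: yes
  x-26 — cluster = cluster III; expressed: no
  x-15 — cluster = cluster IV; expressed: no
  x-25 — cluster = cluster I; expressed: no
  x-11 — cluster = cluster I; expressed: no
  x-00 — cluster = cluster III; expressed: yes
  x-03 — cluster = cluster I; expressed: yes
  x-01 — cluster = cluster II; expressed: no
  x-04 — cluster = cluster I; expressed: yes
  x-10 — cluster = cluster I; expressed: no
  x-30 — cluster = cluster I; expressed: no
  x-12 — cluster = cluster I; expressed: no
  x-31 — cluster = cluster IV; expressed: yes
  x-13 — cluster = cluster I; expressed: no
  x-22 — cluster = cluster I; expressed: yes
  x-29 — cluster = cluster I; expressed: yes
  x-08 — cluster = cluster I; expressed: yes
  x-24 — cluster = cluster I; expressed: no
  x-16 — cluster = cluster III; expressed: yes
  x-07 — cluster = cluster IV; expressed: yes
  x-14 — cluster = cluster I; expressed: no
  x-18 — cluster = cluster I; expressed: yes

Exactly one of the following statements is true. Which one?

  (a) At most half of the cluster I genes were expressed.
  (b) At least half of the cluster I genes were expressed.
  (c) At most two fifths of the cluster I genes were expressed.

(a)

|A| = 20, |A ∩ B| = 9, |A ∖ B| = 11.
(a) requires |A ∩ B| ≤ |A ∖ B|: true.
(b) requires |A ∩ B| ≥ |A ∖ B|: false.
(c) requires |A ∩ B| / |A| ≤ 2/5: false.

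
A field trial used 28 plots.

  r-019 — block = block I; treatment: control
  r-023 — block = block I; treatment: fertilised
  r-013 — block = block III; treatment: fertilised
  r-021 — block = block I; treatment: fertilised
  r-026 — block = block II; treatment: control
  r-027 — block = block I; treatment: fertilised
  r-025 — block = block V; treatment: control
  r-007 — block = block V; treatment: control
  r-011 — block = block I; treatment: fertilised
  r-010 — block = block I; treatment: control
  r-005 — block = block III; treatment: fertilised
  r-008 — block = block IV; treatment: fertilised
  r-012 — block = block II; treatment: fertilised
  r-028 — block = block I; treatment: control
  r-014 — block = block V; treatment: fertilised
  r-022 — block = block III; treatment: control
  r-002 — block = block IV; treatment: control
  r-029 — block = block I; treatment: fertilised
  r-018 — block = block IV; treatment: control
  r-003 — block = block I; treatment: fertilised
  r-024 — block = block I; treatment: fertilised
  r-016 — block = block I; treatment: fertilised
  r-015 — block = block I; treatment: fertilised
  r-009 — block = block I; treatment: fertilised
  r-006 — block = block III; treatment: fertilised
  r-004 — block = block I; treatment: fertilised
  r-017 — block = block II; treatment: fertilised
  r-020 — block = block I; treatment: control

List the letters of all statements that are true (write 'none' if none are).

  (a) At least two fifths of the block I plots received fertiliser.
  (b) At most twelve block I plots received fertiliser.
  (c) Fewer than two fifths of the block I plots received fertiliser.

|A| = 15, |A ∩ B| = 11, |A ∖ B| = 4.
(a) |A ∩ B| / |A| ≥ 2/5: holds.
(b) |A ∩ B| ≤ 12: holds.
(c) |A ∩ B| / |A| < 2/5: fails.

(a), (b)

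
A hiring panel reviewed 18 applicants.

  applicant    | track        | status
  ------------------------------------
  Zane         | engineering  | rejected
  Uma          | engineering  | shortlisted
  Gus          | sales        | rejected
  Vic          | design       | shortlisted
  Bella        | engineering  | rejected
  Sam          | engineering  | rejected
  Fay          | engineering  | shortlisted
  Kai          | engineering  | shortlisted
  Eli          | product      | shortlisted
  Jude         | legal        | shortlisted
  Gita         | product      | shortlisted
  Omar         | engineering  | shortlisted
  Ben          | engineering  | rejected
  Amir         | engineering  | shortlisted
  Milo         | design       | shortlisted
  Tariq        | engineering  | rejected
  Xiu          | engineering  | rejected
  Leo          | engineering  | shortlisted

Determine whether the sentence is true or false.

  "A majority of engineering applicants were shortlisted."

'A majority of engineering applicants were shortlisted' holds iff |A ∩ B| > |A ∖ B|.
A (the restrictor) = {Zane, Uma, Bella, Sam, Fay, Kai, Omar, Ben, Amir, Tariq, Xiu, Leo}, |A| = 12.
A ∩ B = {Uma, Fay, Kai, Omar, Amir, Leo}, so |A ∩ B| = 6.
A ∖ B = {Zane, Bella, Sam, Ben, Tariq, Xiu}, so |A ∖ B| = 6.
6 = 6, so the statement is false.

False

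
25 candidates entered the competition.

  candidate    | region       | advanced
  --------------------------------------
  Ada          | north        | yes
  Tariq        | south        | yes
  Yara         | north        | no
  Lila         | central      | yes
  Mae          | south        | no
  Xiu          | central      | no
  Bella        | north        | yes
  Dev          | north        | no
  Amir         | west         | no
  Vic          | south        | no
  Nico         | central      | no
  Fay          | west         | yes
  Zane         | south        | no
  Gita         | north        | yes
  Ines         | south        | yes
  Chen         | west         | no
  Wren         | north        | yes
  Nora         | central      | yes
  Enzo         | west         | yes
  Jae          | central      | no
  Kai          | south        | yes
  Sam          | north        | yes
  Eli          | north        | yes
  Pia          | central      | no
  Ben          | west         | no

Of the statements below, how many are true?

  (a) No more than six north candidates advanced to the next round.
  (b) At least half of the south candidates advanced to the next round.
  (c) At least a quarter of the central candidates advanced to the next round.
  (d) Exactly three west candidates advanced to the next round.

(a) north: |A| = 8, |A ∩ B| = 6; needs |A ∩ B| ≤ 6 — true.
(b) south: |A| = 6, |A ∩ B| = 3; needs |A ∩ B| ≥ |A ∖ B| — true.
(c) central: |A| = 6, |A ∩ B| = 2; needs |A ∩ B| / |A| ≥ 1/4 — true.
(d) west: |A| = 5, |A ∩ B| = 2; needs |A ∩ B| = 3 — false.

3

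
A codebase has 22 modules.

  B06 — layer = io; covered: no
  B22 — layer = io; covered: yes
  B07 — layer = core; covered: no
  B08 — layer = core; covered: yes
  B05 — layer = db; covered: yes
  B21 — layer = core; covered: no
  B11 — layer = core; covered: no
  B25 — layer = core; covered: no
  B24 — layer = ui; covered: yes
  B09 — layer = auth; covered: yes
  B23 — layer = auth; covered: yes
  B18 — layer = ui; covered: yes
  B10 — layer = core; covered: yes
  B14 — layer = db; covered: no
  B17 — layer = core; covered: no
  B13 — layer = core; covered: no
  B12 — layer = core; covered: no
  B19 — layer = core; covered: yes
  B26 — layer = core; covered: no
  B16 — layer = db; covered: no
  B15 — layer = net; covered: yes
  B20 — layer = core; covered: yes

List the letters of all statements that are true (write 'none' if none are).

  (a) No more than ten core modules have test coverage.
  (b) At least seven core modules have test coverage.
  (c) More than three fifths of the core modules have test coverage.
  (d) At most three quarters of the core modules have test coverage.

(a), (d)

|A| = 12, |A ∩ B| = 4, |A ∖ B| = 8.
(a) |A ∩ B| ≤ 10: holds.
(b) |A ∩ B| ≥ 7: fails.
(c) |A ∩ B| / |A| > 3/5: fails.
(d) |A ∩ B| / |A| ≤ 3/4: holds.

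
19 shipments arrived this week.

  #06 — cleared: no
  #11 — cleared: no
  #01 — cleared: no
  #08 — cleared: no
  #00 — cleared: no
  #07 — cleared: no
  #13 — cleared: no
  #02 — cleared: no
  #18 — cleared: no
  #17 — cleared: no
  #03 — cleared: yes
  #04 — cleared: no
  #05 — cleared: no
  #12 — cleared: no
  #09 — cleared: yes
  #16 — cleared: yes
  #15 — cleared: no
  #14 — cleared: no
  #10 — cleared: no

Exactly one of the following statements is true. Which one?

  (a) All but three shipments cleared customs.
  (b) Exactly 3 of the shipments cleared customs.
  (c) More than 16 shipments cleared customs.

|A| = 19, |A ∩ B| = 3, |A ∖ B| = 16.
(a) requires |A ∖ B| = 3: false.
(b) requires |A ∩ B| = 3: true.
(c) requires |A ∩ B| > 16: false.

(b)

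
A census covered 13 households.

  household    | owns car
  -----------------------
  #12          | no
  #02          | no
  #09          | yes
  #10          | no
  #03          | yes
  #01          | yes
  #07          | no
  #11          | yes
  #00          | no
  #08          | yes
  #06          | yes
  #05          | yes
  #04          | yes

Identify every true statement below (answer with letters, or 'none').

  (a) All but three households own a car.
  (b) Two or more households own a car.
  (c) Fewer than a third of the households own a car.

|A| = 13, |A ∩ B| = 8, |A ∖ B| = 5.
(a) |A ∖ B| = 3: fails.
(b) |A ∩ B| ≥ 2: holds.
(c) |A ∩ B| / |A| < 1/3: fails.

(b)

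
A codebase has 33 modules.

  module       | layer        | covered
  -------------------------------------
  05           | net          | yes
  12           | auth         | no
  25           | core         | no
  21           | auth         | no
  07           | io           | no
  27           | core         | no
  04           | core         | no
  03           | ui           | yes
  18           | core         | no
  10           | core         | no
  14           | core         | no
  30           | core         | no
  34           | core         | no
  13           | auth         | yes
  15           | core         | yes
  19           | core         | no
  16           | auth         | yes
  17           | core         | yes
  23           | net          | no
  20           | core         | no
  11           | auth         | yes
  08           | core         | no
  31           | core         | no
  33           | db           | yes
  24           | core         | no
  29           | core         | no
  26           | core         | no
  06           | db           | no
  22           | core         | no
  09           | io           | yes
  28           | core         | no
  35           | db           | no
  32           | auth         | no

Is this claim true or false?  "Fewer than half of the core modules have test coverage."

True

Truth condition: |A ∩ B| < |A ∖ B|.
|A| = 19, |A ∩ B| = 2, |A ∖ B| = 17.
2 < 17, so the statement is true.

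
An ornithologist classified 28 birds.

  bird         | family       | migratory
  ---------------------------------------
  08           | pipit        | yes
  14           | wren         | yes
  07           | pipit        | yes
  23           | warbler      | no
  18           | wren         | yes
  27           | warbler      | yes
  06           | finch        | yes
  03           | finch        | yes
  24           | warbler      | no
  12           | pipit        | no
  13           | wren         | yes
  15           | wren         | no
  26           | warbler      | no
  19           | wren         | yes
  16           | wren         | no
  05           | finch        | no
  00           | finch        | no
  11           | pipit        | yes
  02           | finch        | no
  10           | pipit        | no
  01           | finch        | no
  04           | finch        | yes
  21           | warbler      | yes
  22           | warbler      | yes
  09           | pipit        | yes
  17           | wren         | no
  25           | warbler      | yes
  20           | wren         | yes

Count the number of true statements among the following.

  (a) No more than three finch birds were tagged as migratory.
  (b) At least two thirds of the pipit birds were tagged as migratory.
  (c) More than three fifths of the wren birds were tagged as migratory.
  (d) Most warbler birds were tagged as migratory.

4

(a) finch: |A| = 7, |A ∩ B| = 3; needs |A ∩ B| ≤ 3 — true.
(b) pipit: |A| = 6, |A ∩ B| = 4; needs |A ∩ B| / |A| ≥ 2/3 — true.
(c) wren: |A| = 8, |A ∩ B| = 5; needs |A ∩ B| / |A| > 3/5 — true.
(d) warbler: |A| = 7, |A ∩ B| = 4; needs |A ∩ B| > |A ∖ B| — true.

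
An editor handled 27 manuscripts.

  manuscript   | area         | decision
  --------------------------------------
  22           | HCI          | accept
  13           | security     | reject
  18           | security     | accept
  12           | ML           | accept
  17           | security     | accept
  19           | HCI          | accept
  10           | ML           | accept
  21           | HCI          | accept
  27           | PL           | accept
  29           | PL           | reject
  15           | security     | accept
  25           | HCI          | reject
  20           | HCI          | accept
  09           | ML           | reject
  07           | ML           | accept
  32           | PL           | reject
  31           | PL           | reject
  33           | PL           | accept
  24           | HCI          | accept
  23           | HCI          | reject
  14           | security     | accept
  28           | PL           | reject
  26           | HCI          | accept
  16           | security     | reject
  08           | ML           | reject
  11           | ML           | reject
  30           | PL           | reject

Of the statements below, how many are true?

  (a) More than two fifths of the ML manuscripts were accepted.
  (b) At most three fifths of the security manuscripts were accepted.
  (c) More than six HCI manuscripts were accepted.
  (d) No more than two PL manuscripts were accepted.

(a) ML: |A| = 6, |A ∩ B| = 3; needs |A ∩ B| / |A| > 2/5 — true.
(b) security: |A| = 6, |A ∩ B| = 4; needs |A ∩ B| / |A| ≤ 3/5 — false.
(c) HCI: |A| = 8, |A ∩ B| = 6; needs |A ∩ B| > 6 — false.
(d) PL: |A| = 7, |A ∩ B| = 2; needs |A ∩ B| ≤ 2 — true.

2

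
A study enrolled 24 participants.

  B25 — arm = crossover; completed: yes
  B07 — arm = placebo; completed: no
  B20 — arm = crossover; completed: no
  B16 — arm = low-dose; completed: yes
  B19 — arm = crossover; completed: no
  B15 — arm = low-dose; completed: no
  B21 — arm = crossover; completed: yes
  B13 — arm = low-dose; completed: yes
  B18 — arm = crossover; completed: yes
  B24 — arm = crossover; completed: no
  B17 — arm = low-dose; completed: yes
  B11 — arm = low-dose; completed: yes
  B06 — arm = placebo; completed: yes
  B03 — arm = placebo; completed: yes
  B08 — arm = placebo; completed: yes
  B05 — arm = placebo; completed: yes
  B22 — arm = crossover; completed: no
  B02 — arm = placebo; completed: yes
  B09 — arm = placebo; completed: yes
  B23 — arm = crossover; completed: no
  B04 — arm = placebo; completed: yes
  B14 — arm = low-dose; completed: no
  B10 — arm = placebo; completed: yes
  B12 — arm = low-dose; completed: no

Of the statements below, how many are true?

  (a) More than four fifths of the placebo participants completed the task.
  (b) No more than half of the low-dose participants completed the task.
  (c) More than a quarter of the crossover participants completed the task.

(a) placebo: |A| = 9, |A ∩ B| = 8; needs |A ∩ B| / |A| > 4/5 — true.
(b) low-dose: |A| = 7, |A ∩ B| = 4; needs |A ∩ B| ≤ |A ∖ B| — false.
(c) crossover: |A| = 8, |A ∩ B| = 3; needs |A ∩ B| / |A| > 1/4 — true.

2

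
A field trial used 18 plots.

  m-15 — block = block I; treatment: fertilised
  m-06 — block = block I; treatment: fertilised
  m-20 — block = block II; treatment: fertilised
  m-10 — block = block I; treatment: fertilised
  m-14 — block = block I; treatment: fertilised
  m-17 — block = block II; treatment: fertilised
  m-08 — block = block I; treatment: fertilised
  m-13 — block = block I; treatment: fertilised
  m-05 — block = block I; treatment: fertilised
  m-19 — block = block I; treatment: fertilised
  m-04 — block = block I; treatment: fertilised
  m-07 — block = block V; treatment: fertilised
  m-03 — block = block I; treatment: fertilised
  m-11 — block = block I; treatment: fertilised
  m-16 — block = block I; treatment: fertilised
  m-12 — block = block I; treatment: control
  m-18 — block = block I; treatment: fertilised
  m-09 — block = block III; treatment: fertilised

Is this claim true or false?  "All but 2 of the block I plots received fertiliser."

The determiner here denotes the relation: |A ∖ B| = 2.
A (the restrictor) = {m-15, m-06, m-10, m-14, m-08, m-13, m-05, m-19, m-04, m-03, m-11, m-16, m-12, m-18}, |A| = 14.
A ∖ B = {m-12}, so |A ∖ B| = 1.
|A ∖ B| = 1, so the statement is false.

False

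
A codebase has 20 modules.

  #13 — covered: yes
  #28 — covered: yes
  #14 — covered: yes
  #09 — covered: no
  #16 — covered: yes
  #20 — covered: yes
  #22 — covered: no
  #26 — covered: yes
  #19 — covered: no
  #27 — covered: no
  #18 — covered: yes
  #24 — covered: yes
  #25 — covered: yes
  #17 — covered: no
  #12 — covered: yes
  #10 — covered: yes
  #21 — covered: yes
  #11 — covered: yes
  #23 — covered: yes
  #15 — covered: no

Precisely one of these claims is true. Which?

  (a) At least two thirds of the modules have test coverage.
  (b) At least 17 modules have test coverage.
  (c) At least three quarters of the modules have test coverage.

|A| = 20, |A ∩ B| = 14, |A ∖ B| = 6.
(a) requires |A ∩ B| / |A| ≥ 2/3: true.
(b) requires |A ∩ B| ≥ 17: false.
(c) requires |A ∩ B| / |A| ≥ 3/4: false.

(a)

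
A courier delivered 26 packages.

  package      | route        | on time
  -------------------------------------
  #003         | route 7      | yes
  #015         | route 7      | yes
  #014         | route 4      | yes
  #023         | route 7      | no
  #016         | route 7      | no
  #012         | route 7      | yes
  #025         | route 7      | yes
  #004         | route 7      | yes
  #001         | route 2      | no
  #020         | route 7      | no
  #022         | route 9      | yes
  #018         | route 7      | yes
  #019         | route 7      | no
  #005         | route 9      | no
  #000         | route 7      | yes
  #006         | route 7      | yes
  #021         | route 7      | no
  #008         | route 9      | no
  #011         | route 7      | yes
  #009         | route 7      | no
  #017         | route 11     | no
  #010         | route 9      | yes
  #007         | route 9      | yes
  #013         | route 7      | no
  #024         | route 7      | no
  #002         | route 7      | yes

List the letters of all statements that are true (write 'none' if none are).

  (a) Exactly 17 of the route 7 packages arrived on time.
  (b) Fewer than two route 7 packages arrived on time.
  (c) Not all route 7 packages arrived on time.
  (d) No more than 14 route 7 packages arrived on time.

|A| = 18, |A ∩ B| = 10, |A ∖ B| = 8.
(a) |A ∩ B| = 17: fails.
(b) |A ∩ B| < 2: fails.
(c) A ⊄ B (|A ∖ B| ≥ 1): holds.
(d) |A ∩ B| ≤ 14: holds.

(c), (d)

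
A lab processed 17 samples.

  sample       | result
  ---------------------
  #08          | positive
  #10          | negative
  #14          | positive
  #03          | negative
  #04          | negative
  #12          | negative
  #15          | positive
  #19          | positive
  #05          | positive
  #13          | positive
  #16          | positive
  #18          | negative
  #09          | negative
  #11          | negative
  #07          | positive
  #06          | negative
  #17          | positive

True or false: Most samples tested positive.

True

Truth condition: |A ∩ B| > |A ∖ B|.
|A| = 17, |A ∩ B| = 9, |A ∖ B| = 8.
9 > 8, so the statement is true.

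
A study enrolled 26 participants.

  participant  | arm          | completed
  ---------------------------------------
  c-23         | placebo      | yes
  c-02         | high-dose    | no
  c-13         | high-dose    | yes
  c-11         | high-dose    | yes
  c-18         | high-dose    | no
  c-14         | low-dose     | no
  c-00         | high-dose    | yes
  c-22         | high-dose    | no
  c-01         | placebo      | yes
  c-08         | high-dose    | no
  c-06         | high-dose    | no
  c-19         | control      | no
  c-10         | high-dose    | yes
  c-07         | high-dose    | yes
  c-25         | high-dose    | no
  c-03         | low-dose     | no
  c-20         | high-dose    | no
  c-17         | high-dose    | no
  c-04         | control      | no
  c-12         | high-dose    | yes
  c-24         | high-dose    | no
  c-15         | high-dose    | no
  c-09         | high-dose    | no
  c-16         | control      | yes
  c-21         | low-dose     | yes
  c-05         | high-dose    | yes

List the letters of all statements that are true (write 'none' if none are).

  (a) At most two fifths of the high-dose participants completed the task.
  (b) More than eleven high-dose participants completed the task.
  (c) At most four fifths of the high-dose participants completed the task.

|A| = 18, |A ∩ B| = 7, |A ∖ B| = 11.
(a) |A ∩ B| / |A| ≤ 2/5: holds.
(b) |A ∩ B| > 11: fails.
(c) |A ∩ B| / |A| ≤ 4/5: holds.

(a), (c)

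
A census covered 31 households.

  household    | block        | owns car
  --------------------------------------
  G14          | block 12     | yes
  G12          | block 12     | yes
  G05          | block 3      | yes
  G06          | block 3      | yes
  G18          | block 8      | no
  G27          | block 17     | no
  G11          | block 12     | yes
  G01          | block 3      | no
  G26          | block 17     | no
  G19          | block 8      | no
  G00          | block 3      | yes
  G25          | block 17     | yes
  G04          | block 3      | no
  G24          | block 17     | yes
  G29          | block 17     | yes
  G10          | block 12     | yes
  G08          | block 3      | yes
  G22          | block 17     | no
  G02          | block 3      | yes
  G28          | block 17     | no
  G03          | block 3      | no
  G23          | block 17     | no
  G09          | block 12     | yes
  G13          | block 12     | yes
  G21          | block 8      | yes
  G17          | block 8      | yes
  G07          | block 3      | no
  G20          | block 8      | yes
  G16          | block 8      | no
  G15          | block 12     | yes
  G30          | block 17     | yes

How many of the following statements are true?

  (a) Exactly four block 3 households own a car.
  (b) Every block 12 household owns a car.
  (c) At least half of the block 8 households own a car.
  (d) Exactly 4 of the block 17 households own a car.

3

(a) block 3: |A| = 9, |A ∩ B| = 5; needs |A ∩ B| = 4 — false.
(b) block 12: |A| = 7, |A ∩ B| = 7; needs A ⊆ B, i.e. every element of A is in B (|A ∖ B| = 0) — true.
(c) block 8: |A| = 6, |A ∩ B| = 3; needs |A ∩ B| ≥ |A ∖ B| — true.
(d) block 17: |A| = 9, |A ∩ B| = 4; needs |A ∩ B| = 4 — true.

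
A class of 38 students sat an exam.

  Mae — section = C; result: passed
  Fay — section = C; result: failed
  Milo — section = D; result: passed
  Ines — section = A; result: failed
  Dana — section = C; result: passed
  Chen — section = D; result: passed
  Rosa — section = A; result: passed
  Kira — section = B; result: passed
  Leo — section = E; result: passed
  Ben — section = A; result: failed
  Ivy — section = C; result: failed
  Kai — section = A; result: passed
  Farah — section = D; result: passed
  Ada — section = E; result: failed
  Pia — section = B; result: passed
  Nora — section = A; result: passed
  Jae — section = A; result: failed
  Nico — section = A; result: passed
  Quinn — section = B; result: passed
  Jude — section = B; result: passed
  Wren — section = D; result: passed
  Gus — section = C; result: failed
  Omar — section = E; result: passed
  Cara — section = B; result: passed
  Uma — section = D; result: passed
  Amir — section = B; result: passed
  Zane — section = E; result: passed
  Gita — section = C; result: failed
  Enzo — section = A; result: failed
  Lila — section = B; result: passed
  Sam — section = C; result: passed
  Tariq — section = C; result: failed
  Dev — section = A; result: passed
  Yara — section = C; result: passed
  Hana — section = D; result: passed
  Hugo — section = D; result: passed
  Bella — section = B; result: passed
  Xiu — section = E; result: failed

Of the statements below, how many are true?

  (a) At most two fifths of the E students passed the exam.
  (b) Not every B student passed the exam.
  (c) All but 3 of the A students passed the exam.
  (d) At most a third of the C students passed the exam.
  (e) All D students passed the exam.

(a) E: |A| = 5, |A ∩ B| = 3; needs |A ∩ B| / |A| ≤ 2/5 — false.
(b) B: |A| = 8, |A ∩ B| = 8; needs A ⊄ B (|A ∖ B| ≥ 1) — false.
(c) A: |A| = 9, |A ∩ B| = 5; needs |A ∖ B| = 3 — false.
(d) C: |A| = 9, |A ∩ B| = 4; needs |A ∩ B| / |A| ≤ 1/3 — false.
(e) D: |A| = 7, |A ∩ B| = 7; needs A ⊆ B, i.e. every element of A is in B (|A ∖ B| = 0) — true.

1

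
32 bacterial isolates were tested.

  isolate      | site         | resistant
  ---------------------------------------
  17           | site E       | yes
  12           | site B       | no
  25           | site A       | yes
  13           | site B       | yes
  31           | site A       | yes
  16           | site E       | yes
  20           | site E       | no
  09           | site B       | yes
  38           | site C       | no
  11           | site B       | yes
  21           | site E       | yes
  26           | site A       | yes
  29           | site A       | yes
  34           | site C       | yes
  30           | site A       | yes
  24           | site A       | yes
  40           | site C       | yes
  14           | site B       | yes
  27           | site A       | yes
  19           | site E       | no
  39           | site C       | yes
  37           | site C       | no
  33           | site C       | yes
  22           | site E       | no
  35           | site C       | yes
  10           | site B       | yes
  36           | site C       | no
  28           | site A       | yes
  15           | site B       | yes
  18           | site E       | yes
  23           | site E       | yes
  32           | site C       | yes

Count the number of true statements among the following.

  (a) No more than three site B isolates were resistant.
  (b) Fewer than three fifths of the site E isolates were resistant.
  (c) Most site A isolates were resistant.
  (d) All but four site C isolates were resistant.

(a) site B: |A| = 7, |A ∩ B| = 6; needs |A ∩ B| ≤ 3 — false.
(b) site E: |A| = 8, |A ∩ B| = 5; needs |A ∩ B| / |A| < 3/5 — false.
(c) site A: |A| = 8, |A ∩ B| = 8; needs |A ∩ B| > |A ∖ B| — true.
(d) site C: |A| = 9, |A ∩ B| = 6; needs |A ∖ B| = 4 — false.

1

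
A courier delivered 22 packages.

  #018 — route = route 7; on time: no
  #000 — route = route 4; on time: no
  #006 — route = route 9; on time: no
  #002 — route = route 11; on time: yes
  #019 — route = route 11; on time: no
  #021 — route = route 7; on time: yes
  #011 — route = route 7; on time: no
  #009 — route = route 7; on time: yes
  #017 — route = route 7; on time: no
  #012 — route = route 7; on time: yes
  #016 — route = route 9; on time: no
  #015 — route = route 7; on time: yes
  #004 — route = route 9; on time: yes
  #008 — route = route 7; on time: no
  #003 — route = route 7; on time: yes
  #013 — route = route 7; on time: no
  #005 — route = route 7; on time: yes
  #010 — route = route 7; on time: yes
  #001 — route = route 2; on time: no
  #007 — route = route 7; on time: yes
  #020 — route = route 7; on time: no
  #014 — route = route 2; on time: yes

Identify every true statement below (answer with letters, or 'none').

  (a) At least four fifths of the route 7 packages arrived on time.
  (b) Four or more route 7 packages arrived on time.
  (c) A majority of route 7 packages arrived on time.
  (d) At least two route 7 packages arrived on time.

|A| = 14, |A ∩ B| = 8, |A ∖ B| = 6.
(a) |A ∩ B| / |A| ≥ 4/5: fails.
(b) |A ∩ B| ≥ 4: holds.
(c) |A ∩ B| > |A ∖ B|: holds.
(d) |A ∩ B| ≥ 2: holds.

(b), (c), (d)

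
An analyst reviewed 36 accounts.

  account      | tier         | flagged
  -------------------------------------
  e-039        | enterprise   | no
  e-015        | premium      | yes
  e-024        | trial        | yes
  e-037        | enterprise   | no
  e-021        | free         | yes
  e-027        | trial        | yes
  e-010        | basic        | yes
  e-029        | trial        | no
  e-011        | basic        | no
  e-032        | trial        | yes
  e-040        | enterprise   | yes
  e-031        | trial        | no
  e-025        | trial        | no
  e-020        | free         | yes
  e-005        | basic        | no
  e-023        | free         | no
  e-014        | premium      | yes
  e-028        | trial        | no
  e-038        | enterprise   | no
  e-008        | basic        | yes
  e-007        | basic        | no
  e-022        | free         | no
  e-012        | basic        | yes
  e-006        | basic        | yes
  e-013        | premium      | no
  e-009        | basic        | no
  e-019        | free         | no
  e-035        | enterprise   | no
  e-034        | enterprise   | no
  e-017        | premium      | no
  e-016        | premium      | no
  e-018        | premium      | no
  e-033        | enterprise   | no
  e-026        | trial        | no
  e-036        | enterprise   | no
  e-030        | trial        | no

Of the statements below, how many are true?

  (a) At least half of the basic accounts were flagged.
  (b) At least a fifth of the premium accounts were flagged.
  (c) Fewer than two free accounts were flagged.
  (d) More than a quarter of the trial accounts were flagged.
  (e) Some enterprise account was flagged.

4

(a) basic: |A| = 8, |A ∩ B| = 4; needs |A ∩ B| ≥ |A ∖ B| — true.
(b) premium: |A| = 6, |A ∩ B| = 2; needs |A ∩ B| / |A| ≥ 1/5 — true.
(c) free: |A| = 5, |A ∩ B| = 2; needs |A ∩ B| < 2 — false.
(d) trial: |A| = 9, |A ∩ B| = 3; needs |A ∩ B| / |A| > 1/4 — true.
(e) enterprise: |A| = 8, |A ∩ B| = 1; needs A ∩ B ≠ ∅ (|A ∩ B| ≥ 1) — true.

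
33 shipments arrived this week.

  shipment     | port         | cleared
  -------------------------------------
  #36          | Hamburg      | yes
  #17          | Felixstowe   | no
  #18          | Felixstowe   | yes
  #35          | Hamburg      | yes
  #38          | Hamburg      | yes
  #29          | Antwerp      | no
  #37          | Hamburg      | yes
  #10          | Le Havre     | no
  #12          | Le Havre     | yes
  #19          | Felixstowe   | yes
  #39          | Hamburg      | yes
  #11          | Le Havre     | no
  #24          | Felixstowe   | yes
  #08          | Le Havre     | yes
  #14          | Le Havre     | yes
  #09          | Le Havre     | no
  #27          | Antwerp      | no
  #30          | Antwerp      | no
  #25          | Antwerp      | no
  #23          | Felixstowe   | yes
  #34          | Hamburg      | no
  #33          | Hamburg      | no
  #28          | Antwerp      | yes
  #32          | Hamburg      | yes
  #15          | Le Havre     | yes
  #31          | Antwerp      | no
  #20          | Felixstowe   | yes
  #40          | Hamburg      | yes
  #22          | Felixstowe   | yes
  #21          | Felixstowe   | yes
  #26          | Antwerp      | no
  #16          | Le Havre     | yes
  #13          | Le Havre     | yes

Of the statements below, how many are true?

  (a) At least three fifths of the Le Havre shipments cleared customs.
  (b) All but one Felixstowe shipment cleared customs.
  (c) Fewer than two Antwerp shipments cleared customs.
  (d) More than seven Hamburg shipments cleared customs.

(a) Le Havre: |A| = 9, |A ∩ B| = 6; needs |A ∩ B| / |A| ≥ 3/5 — true.
(b) Felixstowe: |A| = 8, |A ∩ B| = 7; needs |A ∖ B| = 1 — true.
(c) Antwerp: |A| = 7, |A ∩ B| = 1; needs |A ∩ B| < 2 — true.
(d) Hamburg: |A| = 9, |A ∩ B| = 7; needs |A ∩ B| > 7 — false.

3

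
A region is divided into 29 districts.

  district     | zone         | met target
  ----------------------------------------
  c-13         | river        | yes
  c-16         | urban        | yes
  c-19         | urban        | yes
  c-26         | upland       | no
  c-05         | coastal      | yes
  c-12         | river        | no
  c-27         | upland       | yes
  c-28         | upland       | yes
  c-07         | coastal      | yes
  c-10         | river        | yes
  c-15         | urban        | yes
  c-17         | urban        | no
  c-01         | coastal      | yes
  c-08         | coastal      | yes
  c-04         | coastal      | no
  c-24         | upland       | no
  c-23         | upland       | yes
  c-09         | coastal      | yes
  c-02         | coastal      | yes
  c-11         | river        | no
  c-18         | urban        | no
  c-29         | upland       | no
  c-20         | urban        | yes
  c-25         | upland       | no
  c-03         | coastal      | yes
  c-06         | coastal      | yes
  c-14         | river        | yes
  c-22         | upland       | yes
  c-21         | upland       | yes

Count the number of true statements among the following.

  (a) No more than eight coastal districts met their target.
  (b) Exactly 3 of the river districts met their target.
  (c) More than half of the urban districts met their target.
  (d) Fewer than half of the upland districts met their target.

(a) coastal: |A| = 9, |A ∩ B| = 8; needs |A ∩ B| ≤ 8 — true.
(b) river: |A| = 5, |A ∩ B| = 3; needs |A ∩ B| = 3 — true.
(c) urban: |A| = 6, |A ∩ B| = 4; needs |A ∩ B| > |A ∖ B| — true.
(d) upland: |A| = 9, |A ∩ B| = 5; needs |A ∩ B| < |A ∖ B| — false.

3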